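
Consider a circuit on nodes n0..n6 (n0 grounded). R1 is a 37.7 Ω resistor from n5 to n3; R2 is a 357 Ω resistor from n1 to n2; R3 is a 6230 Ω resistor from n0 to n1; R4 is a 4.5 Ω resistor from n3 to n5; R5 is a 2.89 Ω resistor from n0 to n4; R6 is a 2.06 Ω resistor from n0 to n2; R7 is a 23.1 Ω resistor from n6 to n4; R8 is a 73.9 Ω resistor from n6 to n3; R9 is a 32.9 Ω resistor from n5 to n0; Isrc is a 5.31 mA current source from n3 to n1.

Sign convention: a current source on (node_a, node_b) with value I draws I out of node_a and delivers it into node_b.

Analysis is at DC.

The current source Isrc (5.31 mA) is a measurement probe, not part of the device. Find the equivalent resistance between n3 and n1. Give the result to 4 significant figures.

Apply KCL at each of the 6 non-ground nodes and solve the resulting linear system.
Node n1: branches {R2, R3, Isrc} → V_1 = 1.803
Node n2: branches {R2, R6} → V_2 = 0.01034
Node n3: branches {R1, R4, R8, Isrc} → V_3 = -0.1431
Node n4: branches {R5, R7} → V_4 = -0.004141
Node n5: branches {R1, R4, R9} → V_5 = -0.1276
Node n6: branches {R7, R8} → V_6 = -0.03724

R_eq = 366.5 Ω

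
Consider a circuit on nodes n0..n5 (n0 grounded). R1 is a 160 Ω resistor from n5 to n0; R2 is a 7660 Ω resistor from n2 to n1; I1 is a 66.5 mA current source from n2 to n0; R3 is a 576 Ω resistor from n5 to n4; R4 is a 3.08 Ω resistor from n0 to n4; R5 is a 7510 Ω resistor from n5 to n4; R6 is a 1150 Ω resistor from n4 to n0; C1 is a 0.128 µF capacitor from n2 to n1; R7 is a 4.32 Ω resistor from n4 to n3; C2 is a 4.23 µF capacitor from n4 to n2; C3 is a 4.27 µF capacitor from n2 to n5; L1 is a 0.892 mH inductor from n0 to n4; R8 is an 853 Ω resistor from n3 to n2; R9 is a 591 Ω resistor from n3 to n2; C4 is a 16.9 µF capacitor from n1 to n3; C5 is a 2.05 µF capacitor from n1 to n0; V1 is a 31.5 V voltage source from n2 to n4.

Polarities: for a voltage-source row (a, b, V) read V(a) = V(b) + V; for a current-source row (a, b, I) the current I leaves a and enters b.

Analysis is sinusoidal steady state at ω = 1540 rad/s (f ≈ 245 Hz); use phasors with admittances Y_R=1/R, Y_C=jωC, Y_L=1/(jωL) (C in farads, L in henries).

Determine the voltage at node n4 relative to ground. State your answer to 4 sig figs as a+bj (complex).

MNA unknowns: 5 node voltages V₁..V_5 plus 1 source current (V1)
R1: Y=0.006250+0.000j on G[5,0]
R2: Y=0.0001305+0.000j on G[2,1]
I1: z[2]−=0.0665, z[0]+=0.0665
R3: Y=0.001736+0.000j on G[5,4]
R4: Y=0.3247+0.000j on G[0,4]
R5: Y=0.0001332+0.000j on G[5,4]
R6: Y=0.0008696+0.000j on G[4,0]
C1: Y=0.000+0.0001971j on G[2,1]
R7: Y=0.2315+0.000j on G[4,3]
C2: Y=0.000+0.006514j on G[4,2]
C3: Y=0.000+0.006576j on G[2,5]
L1: Y=0.000-0.7280j on G[0,4]
R8: Y=0.001172+0.000j on G[3,2]
R9: Y=0.001692+0.000j on G[3,2]
C4: Y=0.000+0.02603j on G[1,3]
C5: Y=0.000+0.003157j on G[1,0]
V1: row V2−V4=31.5, i_V1 at 2,4
solve → V1=0.5972-0.3154j, V2=31.54-0.2172j, V3=0.4348-0.1992j, V4=0.03685-0.2172j, V5=12.58+15.30j
aux → i_V1=-0.2617-0.3359j

0.03685-0.2172j V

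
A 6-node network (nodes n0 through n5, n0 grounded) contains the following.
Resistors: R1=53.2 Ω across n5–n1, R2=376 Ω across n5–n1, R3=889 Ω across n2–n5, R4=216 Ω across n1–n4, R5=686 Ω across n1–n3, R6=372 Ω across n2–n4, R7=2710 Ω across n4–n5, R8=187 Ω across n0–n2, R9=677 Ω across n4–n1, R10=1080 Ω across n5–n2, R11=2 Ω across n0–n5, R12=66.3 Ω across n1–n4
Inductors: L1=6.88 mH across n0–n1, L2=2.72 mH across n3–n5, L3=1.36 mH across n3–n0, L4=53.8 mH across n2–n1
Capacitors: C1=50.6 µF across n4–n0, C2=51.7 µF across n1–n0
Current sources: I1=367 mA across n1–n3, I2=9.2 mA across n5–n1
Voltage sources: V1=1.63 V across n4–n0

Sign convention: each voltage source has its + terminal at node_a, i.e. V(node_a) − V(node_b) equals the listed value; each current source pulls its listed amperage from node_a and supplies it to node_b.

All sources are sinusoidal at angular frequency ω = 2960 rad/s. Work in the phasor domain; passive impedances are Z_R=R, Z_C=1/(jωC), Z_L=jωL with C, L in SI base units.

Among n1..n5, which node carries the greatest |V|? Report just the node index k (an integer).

1

Element admittances at ω=2960 rad/s:
  Y(R1) = 0.01880+0.000j S between n5,n1
  Y(R2) = 0.002660+0.000j S between n5,n1
  Y(R3) = 0.001125+0.000j S between n2,n5
  Y(L1) = 0.000-0.04910j S between n0,n1
  Y(C1) = 0.000+0.1498j S between n4,n0
  Y(C2) = 0.000+0.1530j S between n1,n0
  I1: injects 0.367 A into n3 (from n1)
  Y(R4) = 0.004630+0.000j S between n1,n4
  Y(R5) = 0.001458+0.000j S between n1,n3
  Y(R6) = 0.002688+0.000j S between n2,n4
  I2: injects 0.0092 A into n1 (from n5)
  Y(R7) = 0.0003690+0.000j S between n4,n5
  Y(R8) = 0.005348+0.000j S between n0,n2
  Y(L2) = 0.000-0.1242j S between n3,n5
  Y(L3) = 0.000-0.2484j S between n3,n0
  Y(R9) = 0.001477+0.000j S between n4,n1
  Y(L4) = 0.000-0.006280j S between n2,n1
  Y(R10) = 0.0009259+0.000j S between n5,n2
  Y(R11) = 0.5000+0.000j S between n0,n5
  Y(R12) = 0.01508+0.000j S between n1,n4
  V1: constraint V(n4)−V(n0) = 1.63
Assemble and solve the 6×6 MNA system:
  V(n1)=-1.217+2.630j  V(n2)=1.162+1.510j  V(n3)=0.04330+1.026j  V(n4)=1.630+0.000j  V(n5)=0.1487+0.1386j
  i(V1)=-0.06213-0.1843j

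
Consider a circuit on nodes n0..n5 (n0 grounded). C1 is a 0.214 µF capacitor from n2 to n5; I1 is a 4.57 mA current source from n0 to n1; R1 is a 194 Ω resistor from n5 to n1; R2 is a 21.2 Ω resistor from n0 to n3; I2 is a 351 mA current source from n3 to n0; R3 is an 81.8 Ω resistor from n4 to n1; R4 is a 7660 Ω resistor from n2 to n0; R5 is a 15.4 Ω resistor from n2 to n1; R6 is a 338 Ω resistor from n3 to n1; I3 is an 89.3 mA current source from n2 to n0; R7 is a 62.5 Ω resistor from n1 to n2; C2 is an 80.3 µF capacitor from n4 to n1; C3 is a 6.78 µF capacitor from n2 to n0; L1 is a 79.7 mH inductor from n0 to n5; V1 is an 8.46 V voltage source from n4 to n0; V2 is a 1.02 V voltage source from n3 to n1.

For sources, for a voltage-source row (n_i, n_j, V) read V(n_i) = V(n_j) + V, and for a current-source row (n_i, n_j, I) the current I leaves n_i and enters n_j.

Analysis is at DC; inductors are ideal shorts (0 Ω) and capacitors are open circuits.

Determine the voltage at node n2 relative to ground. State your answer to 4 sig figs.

Element admittances at DC:
  Y(C1) = 0.000 S between n2,n5
  I1: injects 0.00457 A into n1 (from n0)
  Y(R1) = 0.005155 S between n5,n1
  Y(R2) = 0.04717 S between n0,n3
  I2: injects 0.351 A into n0 (from n3)
  Y(R3) = 0.01222 S between n4,n1
  Y(R4) = 0.0001305 S between n2,n0
  Y(R5) = 0.06494 S between n2,n1
  Y(R6) = 0.002959 S between n3,n1
  I3: injects 0.0893 A into n0 (from n2)
  Y(R7) = 0.01600 S between n1,n2
  Y(C2) = 0.000 S between n4,n1
  Y(C3) = 0.000 S between n2,n0
  L1: short n0↔n5 (DC inductor)
  V1: constraint V(n4)−V(n0) = 8.46
  V2: constraint V(n3)−V(n1) = 1.02
Assemble and solve the 8×8 MNA system:
  V(n1)=-5.879  V(n2)=-6.971  V(n3)=-4.859  V(n4)=8.460  V(n5)=0.000
  i(L1)=0.03031  i(V1)=-0.1753  i(V2)=-0.1248

-6.971 V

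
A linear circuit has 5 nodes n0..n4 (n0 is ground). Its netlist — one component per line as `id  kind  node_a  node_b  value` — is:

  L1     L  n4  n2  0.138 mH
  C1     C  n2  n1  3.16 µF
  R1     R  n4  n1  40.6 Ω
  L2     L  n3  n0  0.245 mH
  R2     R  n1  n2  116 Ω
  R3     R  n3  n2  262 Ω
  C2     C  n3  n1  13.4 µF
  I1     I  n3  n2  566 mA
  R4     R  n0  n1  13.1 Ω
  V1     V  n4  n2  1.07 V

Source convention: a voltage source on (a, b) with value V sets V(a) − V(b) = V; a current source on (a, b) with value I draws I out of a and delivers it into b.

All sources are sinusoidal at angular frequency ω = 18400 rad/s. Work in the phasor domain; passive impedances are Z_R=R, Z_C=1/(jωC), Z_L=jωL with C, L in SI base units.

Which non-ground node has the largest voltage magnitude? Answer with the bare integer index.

4

Element admittances at ω=18400 rad/s:
  Y(L1) = 0.000-0.3938j S between n4,n2
  Y(C1) = 0.000+0.05814j S between n2,n1
  Y(R1) = 0.02463+0.000j S between n4,n1
  Y(L2) = 0.000-0.2218j S between n3,n0
  Y(R2) = 0.008621+0.000j S between n1,n2
  Y(R3) = 0.003817+0.000j S between n3,n2
  Y(C2) = 0.000+0.2466j S between n3,n1
  I1: injects 0.566 A into n2 (from n3)
  Y(R4) = 0.07634+0.000j S between n0,n1
  V1: constraint V(n4)−V(n2) = 1.07
Assemble and solve the 5×5 MNA system:
  V(n1)=0.05800-2.219j  V(n2)=4.343-8.714j  V(n3)=-0.7634-0.01996j  V(n4)=5.413-8.714j
  i(V1)=-0.1319+0.5814j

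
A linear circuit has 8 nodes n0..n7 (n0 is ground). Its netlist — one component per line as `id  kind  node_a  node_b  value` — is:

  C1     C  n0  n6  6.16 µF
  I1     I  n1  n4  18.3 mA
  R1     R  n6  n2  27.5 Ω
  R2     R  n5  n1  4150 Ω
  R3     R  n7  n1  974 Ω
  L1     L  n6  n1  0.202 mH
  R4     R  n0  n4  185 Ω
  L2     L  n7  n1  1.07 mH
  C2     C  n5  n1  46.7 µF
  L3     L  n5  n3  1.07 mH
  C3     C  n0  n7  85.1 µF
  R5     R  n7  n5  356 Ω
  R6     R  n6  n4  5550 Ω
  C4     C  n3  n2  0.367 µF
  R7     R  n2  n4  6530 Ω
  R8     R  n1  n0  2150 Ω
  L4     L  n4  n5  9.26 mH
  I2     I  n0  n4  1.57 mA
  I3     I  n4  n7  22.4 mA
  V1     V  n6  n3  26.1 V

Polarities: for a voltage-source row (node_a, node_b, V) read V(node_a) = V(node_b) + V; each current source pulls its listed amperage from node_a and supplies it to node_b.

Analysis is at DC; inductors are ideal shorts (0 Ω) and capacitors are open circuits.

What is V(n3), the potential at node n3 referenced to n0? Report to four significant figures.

Element admittances at DC:
  Y(C1) = 0.000 S between n0,n6
  I1: injects 0.0183 A into n4 (from n1)
  Y(R1) = 0.03636 S between n6,n2
  Y(R2) = 0.0002410 S between n5,n1
  Y(R3) = 0.001027 S between n7,n1
  L1: short n6↔n1 (DC inductor)
  Y(R4) = 0.005405 S between n0,n4
  L2: short n7↔n1 (DC inductor)
  Y(C2) = 0.000 S between n5,n1
  L3: short n5↔n3 (DC inductor)
  Y(C3) = 0.000 S between n0,n7
  Y(R5) = 0.002809 S between n7,n5
  Y(R6) = 0.0001802 S between n6,n4
  Y(C4) = 0.000 S between n3,n2
  Y(R7) = 0.0001531 S between n2,n4
  Y(R8) = 0.0004651 S between n1,n0
  L4: short n4↔n5 (DC inductor)
  I2: injects 0.00157 A into n4 (from n0)
  I3: injects 0.0224 A into n7 (from n4)
  V1: constraint V(n6)−V(n3) = 26.1
Assemble and solve the 12×12 MNA system:
  V(n1)=24.30  V(n2)=24.19  V(n3)=-1.800  V(n4)=-1.800  V(n5)=-1.800  V(n6)=24.30  V(n7)=24.30
  i(L1)=0.08681  i(L2)=-0.05091  i(L3)=0.09549  i(L4)=0.01588  i(V1)=-0.09549

-1.800 V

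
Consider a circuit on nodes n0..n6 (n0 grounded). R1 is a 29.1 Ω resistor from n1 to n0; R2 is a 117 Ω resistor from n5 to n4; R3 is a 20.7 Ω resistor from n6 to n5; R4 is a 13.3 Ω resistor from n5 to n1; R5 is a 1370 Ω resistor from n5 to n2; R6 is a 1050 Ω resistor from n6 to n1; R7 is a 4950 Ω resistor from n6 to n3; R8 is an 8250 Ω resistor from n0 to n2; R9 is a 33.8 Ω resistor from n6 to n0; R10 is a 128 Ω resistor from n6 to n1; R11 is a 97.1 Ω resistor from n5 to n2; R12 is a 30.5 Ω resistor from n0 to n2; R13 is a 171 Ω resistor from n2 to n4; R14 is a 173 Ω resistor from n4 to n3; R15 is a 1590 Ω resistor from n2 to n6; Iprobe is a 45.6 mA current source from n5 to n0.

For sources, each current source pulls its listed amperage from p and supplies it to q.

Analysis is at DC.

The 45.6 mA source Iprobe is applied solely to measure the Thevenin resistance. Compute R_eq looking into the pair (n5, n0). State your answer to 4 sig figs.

Apply KCL at each of the 6 non-ground nodes and solve the resulting linear system.
Node n1: branches {R1, R4, R6, R10} → V_1 = -0.5967
Node n2: branches {R5, R8, R11, R12, R13, R15} → V_2 = -0.2712
Node n3: branches {R7, R14} → V_3 = -0.6260
Node n4: branches {R2, R13, R14} → V_4 = -0.6288
Node n5: branches {R2, R3, R4, R5, R11, Iprobe} → V_5 = -0.8753
Node n6: branches {R3, R6, R7, R9, R10, R15} → V_6 = -0.5465

R_eq = 19.20 Ω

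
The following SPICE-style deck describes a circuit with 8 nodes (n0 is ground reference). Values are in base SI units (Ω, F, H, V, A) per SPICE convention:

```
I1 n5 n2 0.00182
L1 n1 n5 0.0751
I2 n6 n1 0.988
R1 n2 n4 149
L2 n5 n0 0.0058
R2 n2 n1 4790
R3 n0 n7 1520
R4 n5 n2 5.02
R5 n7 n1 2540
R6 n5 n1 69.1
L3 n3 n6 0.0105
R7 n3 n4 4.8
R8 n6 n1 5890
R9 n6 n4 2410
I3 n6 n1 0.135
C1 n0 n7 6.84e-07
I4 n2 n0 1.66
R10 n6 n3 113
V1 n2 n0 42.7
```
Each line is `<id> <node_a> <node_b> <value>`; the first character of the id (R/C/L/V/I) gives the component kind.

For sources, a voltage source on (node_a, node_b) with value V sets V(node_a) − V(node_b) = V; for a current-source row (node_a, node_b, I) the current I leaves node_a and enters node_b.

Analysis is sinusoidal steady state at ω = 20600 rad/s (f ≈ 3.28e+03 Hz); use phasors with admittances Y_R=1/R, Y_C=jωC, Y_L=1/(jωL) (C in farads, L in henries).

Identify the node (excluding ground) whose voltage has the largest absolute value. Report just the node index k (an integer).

MNA unknowns: 7 node voltages V₁..V_7 plus 1 source current (V1)
I1: z[5]−=0.00182, z[2]+=0.00182
L1: Y=0.000-0.0006464j on G[1,5]
I2: z[6]−=0.988, z[1]+=0.988
R1: Y=0.006711+0.000j on G[2,4]
L2: Y=0.000-0.008370j on G[5,0]
R2: Y=0.0002088+0.000j on G[2,1]
R3: Y=0.0006579+0.000j on G[0,7]
R4: Y=0.1992+0.000j on G[5,2]
R5: Y=0.0003937+0.000j on G[7,1]
R6: Y=0.01447+0.000j on G[5,1]
L3: Y=0.000-0.004623j on G[3,6]
R7: Y=0.2083+0.000j on G[3,4]
R8: Y=0.0001698+0.000j on G[6,1]
R9: Y=0.0004149+0.000j on G[6,4]
I3: z[6]−=0.135, z[1]+=0.135
C1: Y=0.000+0.01409j on G[0,7]
I4: z[2]−=1.66, z[0]+=1.66
R10: Y=0.008850+0.000j on G[6,3]
V1: row V2−V0=42.7, i_V1 at 2,0
solve → V1=117.0+4.213j, V2=42.70+0.000j, V3=-121.2+1.345j, V4=-116.3+1.216j, V5=47.66+1.942j, V6=-213.6-43.87j, V7=0.3598-3.243j
aux → i_V1=-1.722+0.3959j

6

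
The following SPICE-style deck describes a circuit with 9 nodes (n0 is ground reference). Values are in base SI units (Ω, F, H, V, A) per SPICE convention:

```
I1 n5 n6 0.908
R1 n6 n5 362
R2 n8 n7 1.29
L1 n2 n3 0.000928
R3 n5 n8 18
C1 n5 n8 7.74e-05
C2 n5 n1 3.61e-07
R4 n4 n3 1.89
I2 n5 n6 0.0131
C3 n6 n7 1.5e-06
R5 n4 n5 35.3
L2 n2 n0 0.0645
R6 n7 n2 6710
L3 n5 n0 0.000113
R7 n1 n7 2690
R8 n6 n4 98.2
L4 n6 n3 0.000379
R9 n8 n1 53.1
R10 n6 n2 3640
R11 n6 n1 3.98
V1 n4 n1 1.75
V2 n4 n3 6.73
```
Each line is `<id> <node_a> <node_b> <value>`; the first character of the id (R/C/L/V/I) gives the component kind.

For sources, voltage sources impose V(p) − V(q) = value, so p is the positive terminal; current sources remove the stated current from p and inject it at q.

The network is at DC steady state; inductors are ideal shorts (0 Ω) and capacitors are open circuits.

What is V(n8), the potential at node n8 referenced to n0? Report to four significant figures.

Element admittances at DC:
  I1: injects 0.908 A into n6 (from n5)
  Y(R1) = 0.002762 S between n6,n5
  Y(R2) = 0.7752 S between n8,n7
  L1: short n2↔n3 (DC inductor)
  Y(R3) = 0.05556 S between n5,n8
  Y(C1) = 0.000 S between n5,n8
  Y(C2) = 0.000 S between n5,n1
  Y(R4) = 0.5291 S between n4,n3
  I2: injects 0.0131 A into n6 (from n5)
  Y(C3) = 0.000 S between n6,n7
  Y(R5) = 0.02833 S between n4,n5
  L2: short n2↔n0 (DC inductor)
  Y(R6) = 0.0001490 S between n7,n2
  L3: short n5↔n0 (DC inductor)
  Y(R7) = 0.0003717 S between n1,n7
  Y(R8) = 0.01018 S between n6,n4
  L4: short n6↔n3 (DC inductor)
  Y(R9) = 0.01883 S between n8,n1
  Y(R10) = 0.0002747 S between n6,n2
  Y(R11) = 0.2513 S between n6,n1
  V1: constraint V(n4)−V(n1) = 1.75
  V2: constraint V(n4)−V(n3) = 6.73
Assemble and solve the 14×14 MNA system:
  V(n1)=4.980  V(n2)=0.000  V(n3)=0.000  V(n4)=6.730  V(n5)=0.000  V(n6)=0.000  V(n7)=1.278  V(n8)=1.277
  i(L1)=-0.6593  i(L2)=0.6595  i(L3)=-0.6595  i(L4)=2.241  i(V1)=1.322  i(V2)=-5.142

1.277 V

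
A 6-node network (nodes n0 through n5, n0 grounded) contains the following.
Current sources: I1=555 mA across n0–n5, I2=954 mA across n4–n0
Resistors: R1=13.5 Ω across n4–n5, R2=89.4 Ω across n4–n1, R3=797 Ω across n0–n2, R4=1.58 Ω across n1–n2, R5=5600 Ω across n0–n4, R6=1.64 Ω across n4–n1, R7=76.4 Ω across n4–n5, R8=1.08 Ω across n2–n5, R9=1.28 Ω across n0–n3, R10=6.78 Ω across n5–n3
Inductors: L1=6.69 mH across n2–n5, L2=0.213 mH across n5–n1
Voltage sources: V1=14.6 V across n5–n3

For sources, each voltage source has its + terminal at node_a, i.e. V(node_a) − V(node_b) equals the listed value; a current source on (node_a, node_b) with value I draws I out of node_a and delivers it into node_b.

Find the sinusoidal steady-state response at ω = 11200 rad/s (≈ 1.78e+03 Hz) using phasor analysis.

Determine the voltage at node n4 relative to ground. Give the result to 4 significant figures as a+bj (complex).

11.84-0.8160j V

Element admittances at ω=11200 rad/s:
  I1: injects 0.555 A into n5 (from n0)
  Y(R1) = 0.07407+0.000j S between n4,n5
  Y(R2) = 0.01119+0.000j S between n4,n1
  Y(R3) = 0.001255+0.000j S between n0,n2
  I2: injects 0.954 A into n0 (from n4)
  Y(R4) = 0.6329+0.000j S between n1,n2
  Y(R5) = 0.0001786+0.000j S between n0,n4
  Y(R6) = 0.6098+0.000j S between n4,n1
  Y(R7) = 0.01309+0.000j S between n4,n5
  Y(L1) = 0.000-0.01335j S between n2,n5
  Y(R8) = 0.9259+0.000j S between n2,n5
  Y(R9) = 0.7812+0.000j S between n0,n3
  Y(L2) = 0.000-0.4192j S between n5,n1
  Y(R10) = 0.1475+0.000j S between n5,n3
  V1: constraint V(n5)−V(n3) = 14.6
Assemble and solve the 6×6 MNA system:
  V(n1)=13.06-0.9309j  V(n2)=13.65-0.3807j  V(n3)=-0.5353+0.0007980j  V(n4)=11.84-0.8160j  V(n5)=14.06+0.0007980j
  i(V1)=-2.572+0.0006234j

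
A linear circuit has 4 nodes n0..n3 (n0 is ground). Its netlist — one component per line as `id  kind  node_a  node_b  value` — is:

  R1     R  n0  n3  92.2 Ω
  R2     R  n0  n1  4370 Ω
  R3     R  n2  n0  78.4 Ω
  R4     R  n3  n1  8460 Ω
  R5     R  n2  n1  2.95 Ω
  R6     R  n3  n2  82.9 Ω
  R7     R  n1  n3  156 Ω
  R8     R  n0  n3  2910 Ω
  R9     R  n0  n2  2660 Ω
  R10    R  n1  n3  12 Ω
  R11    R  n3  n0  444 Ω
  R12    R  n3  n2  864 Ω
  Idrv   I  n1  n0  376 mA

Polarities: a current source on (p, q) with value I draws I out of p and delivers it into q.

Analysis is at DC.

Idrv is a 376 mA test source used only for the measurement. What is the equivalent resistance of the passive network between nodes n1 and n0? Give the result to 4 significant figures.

Element admittances at DC:
  Y(R1) = 0.01085 S between n0,n3
  Y(R2) = 0.0002288 S between n0,n1
  Y(R3) = 0.01276 S between n2,n0
  Y(R4) = 0.0001182 S between n3,n1
  Y(R5) = 0.3390 S between n2,n1
  Y(R6) = 0.01206 S between n3,n2
  Y(R7) = 0.006410 S between n1,n3
  Y(R8) = 0.0003436 S between n0,n3
  Y(R9) = 0.0003759 S between n0,n2
  Y(R10) = 0.08333 S between n1,n3
  Y(R11) = 0.002252 S between n3,n0
  Y(R12) = 0.001157 S between n3,n2
  Idrv: injects 0.376 A into n0 (from n1)
Assemble and solve the 3×3 MNA system:
  V(n1)=-15.25  V(n2)=-14.63  V(n3)=-13.42

R_eq = 40.55 Ω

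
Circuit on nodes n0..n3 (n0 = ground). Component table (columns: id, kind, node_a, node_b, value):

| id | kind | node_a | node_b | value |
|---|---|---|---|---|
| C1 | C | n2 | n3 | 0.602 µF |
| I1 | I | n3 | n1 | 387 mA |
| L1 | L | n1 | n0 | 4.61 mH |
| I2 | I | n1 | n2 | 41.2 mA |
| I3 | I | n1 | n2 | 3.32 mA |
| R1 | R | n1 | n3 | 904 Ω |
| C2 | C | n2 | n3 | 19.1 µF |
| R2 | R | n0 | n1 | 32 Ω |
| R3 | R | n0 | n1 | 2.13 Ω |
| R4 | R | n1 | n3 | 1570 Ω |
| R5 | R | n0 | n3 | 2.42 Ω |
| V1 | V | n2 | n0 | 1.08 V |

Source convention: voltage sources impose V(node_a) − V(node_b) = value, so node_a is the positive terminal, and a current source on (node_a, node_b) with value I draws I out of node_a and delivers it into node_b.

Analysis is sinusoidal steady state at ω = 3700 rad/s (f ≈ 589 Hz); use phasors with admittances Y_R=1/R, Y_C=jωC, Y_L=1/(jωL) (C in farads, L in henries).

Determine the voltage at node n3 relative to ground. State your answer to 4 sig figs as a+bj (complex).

-0.8696+0.3428j V

MNA unknowns: 3 node voltages V₁..V_3 plus 1 source current (V1)
C1: Y=0.000+0.002227j on G[2,3]
I1: z[3]−=0.387, z[1]+=0.387
L1: Y=0.000-0.05863j on G[1,0]
I2: z[1]−=0.0412, z[2]+=0.0412
I3: z[1]−=0.00332, z[2]+=0.00332
R1: Y=0.001106+0.000j on G[1,3]
C2: Y=0.000+0.07067j on G[2,3]
R2: Y=0.03125+0.000j on G[0,1]
R3: Y=0.4695+0.000j on G[0,1]
R4: Y=0.0006369+0.000j on G[1,3]
R5: Y=0.4132+0.000j on G[0,3]
V1: row V2−V0=1.08, i_V1 at 2,0
solve → V1=0.6693+0.07928j, V2=1.080+0.000j, V3=-0.8696+0.3428j
aux → i_V1=0.01953-0.1421j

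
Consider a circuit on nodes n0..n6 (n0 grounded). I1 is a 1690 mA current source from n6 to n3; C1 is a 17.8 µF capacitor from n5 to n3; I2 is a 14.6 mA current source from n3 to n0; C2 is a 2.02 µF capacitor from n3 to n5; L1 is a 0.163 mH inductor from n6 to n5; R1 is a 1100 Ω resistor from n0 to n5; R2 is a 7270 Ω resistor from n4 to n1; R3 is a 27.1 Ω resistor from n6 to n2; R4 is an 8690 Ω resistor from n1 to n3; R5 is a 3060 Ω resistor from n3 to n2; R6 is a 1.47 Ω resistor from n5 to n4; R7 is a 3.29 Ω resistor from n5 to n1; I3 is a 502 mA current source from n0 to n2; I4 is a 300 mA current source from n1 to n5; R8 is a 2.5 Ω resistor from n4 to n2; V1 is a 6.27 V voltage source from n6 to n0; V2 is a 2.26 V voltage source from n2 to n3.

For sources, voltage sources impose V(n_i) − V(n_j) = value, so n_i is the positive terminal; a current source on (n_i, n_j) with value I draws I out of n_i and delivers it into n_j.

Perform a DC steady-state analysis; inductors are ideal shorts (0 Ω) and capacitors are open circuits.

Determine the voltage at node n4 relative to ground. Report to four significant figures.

Apply KCL at each of the 6 non-ground nodes and solve the resulting linear system.
Node n1: branches {R2, R4, R7, I4} → V_1 = 5.287
Node n2: branches {R3, R5, I3, R8, V2} → V_2 = 13.81
Node n3: branches {I1, C1, I2, C2, R4, R5, V2} → V_3 = 11.55
Node n4: branches {R2, R6, R8} → V_4 = 9.060
Node n5: branches {C1, C2, L1, R1, R6, R7, I4} → V_5 = 6.270
Node n6: branches {I1, L1, R3, V1} → V_6 = 6.270
Source currents: i(L1)=-1.894, i(V1)=0.4817, i(V2)=-1.675

9.060 V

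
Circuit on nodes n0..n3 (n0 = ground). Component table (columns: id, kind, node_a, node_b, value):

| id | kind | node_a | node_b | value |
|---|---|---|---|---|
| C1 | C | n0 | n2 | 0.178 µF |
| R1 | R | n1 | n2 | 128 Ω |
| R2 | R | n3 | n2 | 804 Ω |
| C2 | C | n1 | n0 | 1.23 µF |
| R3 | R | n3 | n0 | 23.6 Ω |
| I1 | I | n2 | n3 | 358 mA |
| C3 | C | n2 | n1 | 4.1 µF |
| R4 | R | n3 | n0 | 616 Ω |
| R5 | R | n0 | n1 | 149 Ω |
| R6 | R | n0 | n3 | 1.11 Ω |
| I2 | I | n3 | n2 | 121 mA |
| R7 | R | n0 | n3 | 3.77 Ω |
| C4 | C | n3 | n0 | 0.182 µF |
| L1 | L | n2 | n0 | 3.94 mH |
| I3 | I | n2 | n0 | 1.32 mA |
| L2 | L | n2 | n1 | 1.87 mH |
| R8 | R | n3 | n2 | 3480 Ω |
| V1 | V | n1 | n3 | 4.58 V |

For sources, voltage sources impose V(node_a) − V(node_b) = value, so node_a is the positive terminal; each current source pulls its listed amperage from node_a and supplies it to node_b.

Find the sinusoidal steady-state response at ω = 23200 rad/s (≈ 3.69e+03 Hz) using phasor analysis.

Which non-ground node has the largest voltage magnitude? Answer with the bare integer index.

2

Apply KCL at each of the 3 non-ground nodes and solve the resulting linear system.
Node n1: branches {R1, C2, C3, R5, L2, V1} → V_1 = 4.531-0.08108j
Node n2: branches {C1, R1, R2, I1, C3, I2, L1, I3, L2, R8} → V_2 = 4.468+3.661j
Node n3: branches {R2, R3, I1, R4, R6, I2, R7, C4, R8, V1} → V_3 = -0.04902-0.08108j
Source currents: i(V1)=-0.3029-0.1041j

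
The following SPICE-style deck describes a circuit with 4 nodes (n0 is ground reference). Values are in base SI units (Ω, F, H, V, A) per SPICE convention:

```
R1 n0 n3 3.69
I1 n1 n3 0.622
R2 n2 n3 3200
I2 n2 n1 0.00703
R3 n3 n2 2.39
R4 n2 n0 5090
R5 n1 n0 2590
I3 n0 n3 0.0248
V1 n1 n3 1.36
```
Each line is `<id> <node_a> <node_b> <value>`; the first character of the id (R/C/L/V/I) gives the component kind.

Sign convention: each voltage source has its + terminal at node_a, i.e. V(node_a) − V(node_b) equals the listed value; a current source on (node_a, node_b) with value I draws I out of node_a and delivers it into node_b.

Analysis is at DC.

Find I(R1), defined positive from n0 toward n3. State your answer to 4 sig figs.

MNA unknowns: 3 node voltages V₁..V_3 plus 1 source current (V1)
R1: Y=0.2710 on G[0,3]
I1: z[1]−=0.622, z[3]+=0.622
R2: Y=0.0003125 on G[2,3]
I2: z[2]−=0.00703, z[1]+=0.00703
R3: Y=0.4184 on G[3,2]
R4: Y=0.0001965 on G[2,0]
R5: Y=0.0003861 on G[1,0]
I3: z[0]−=0.0248, z[3]+=0.0248
V1: row V1−V3=1.36, i_V1 at 1,3
solve → V1=1.449, V2=0.07257, V3=0.08939
aux → i_V1=-0.6155

-0.02423 A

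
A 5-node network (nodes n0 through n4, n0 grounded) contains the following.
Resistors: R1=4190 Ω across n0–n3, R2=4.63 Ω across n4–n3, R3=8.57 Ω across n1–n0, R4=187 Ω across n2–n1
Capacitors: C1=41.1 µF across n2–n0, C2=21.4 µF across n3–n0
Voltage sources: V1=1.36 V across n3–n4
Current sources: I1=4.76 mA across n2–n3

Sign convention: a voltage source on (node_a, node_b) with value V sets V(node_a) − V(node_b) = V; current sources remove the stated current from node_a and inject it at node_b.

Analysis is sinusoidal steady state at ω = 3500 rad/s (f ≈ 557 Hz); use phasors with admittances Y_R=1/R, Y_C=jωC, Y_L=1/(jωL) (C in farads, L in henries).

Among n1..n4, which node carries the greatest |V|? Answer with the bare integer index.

4

Apply KCL at each of the 4 non-ground nodes and solve the resulting linear system.
Node n1: branches {R3, R4} → V_1 = -5.148e-05+0.001448j
Node n2: branches {C1, R4, I1} → V_2 = -0.001175+0.03305j
Node n3: branches {R1, R2, C2, V1, I1} → V_3 = 0.0002025-0.06355j
Node n4: branches {R2, V1} → V_4 = -1.360-0.06355j
Source currents: i(V1)=-0.2937+0.000j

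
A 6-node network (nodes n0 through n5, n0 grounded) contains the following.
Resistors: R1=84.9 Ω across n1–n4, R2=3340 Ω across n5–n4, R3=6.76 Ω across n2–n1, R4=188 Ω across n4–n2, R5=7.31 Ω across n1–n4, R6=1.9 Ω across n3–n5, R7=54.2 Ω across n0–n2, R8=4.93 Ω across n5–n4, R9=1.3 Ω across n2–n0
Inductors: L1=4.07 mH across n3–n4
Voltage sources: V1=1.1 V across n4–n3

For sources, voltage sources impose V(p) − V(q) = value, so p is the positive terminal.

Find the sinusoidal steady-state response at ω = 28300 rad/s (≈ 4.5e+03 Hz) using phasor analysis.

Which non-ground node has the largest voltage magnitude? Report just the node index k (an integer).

3

Element admittances at ω=28300 rad/s:
  Y(R1) = 0.01178+0.000j S between n1,n4
  Y(R2) = 0.0002994+0.000j S between n5,n4
  Y(R3) = 0.1479+0.000j S between n2,n1
  Y(R4) = 0.005319+0.000j S between n4,n2
  Y(R5) = 0.1368+0.000j S between n1,n4
  Y(R6) = 0.5263+0.000j S between n3,n5
  Y(L1) = 0.000-0.008682j S between n3,n4
  Y(R7) = 0.01845+0.000j S between n0,n2
  Y(R8) = 0.2028+0.000j S between n5,n4
  Y(R9) = 0.7692+0.000j S between n2,n0
  V1: constraint V(n4)−V(n3) = 1.1
Assemble and solve the 6×6 MNA system:
  V(n1)=0.000+0.000j  V(n2)=0.000+0.000j  V(n3)=-1.100+0.000j  V(n4)=0.000+0.000j  V(n5)=-0.7937+0.000j
  i(V1)=-0.1612+0.009550j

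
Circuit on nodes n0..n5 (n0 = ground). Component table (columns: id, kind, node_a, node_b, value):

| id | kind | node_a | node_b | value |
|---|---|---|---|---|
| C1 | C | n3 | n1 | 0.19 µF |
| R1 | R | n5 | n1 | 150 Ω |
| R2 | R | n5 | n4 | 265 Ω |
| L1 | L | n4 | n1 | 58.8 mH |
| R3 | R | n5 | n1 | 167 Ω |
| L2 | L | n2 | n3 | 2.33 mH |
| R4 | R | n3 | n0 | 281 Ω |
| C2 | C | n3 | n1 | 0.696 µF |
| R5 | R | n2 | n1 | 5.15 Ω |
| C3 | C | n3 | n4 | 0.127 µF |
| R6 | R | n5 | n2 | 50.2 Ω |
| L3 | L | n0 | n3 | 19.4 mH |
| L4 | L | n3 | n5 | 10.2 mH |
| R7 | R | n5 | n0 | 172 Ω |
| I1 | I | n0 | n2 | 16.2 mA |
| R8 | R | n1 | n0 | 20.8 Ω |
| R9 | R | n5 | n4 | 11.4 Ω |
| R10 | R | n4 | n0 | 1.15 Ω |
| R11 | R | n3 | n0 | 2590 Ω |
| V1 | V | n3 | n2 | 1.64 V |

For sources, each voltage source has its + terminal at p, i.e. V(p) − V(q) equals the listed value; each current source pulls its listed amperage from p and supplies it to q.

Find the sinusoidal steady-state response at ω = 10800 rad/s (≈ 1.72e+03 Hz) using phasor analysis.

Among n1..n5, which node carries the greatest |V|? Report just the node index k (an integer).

Element admittances at ω=10800 rad/s:
  Y(C1) = 0.000+0.002052j S between n3,n1
  Y(R1) = 0.006667+0.000j S between n5,n1
  Y(R2) = 0.003774+0.000j S between n5,n4
  Y(L1) = 0.000-0.001575j S between n4,n1
  Y(R3) = 0.005988+0.000j S between n5,n1
  Y(L2) = 0.000-0.03974j S between n2,n3
  Y(R4) = 0.003559+0.000j S between n3,n0
  Y(C2) = 0.000+0.007517j S between n3,n1
  Y(R5) = 0.1942+0.000j S between n2,n1
  Y(C3) = 0.000+0.001372j S between n3,n4
  Y(R6) = 0.01992+0.000j S between n5,n2
  Y(L3) = 0.000-0.004773j S between n0,n3
  Y(L4) = 0.000-0.009078j S between n3,n5
  Y(R7) = 0.005814+0.000j S between n5,n0
  I1: injects 0.0162 A into n2 (from n0)
  Y(R8) = 0.04808+0.000j S between n1,n0
  Y(R9) = 0.08772+0.000j S between n5,n4
  Y(R10) = 0.8696+0.000j S between n4,n0
  Y(R11) = 0.0003861+0.000j S between n3,n0
  V1: constraint V(n3)−V(n2) = 1.64
Assemble and solve the 6×6 MNA system:
  V(n1)=0.08222+0.2310j  V(n2)=0.1064+0.2248j  V(n3)=1.746+0.2248j  V(n4)=0.004608-0.003773j  V(n5)=0.04779-0.06440j
  i(V1)=-0.01033+0.06973j

3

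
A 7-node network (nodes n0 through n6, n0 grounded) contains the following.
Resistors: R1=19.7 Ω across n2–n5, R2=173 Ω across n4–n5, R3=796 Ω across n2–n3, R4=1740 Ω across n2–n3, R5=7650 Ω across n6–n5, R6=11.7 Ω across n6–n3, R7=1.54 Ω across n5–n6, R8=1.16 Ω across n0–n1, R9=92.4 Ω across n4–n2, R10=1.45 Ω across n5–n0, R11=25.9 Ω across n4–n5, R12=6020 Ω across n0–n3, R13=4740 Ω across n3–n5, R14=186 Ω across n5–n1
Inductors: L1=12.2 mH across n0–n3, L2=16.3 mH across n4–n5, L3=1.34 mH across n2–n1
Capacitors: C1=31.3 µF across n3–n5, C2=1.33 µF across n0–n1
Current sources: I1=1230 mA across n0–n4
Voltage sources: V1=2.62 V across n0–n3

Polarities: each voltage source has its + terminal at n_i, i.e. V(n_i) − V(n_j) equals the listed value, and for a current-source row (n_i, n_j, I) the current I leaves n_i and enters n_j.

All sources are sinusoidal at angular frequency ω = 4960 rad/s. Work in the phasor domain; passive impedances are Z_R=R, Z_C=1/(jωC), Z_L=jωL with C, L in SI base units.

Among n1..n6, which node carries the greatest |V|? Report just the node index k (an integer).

Element admittances at ω=4960 rad/s:
  Y(R1) = 0.05076+0.000j S between n2,n5
  Y(L1) = 0.000-0.01653j S between n0,n3
  Y(C1) = 0.000+0.1552j S between n3,n5
  Y(R2) = 0.005780+0.000j S between n4,n5
  I1: injects 1.23 A into n4 (from n0)
  Y(R3) = 0.001256+0.000j S between n2,n3
  Y(C2) = 0.000+0.006597j S between n0,n1
  Y(R4) = 0.0005747+0.000j S between n2,n3
  Y(R5) = 0.0001307+0.000j S between n6,n5
  Y(R6) = 0.08547+0.000j S between n6,n3
  Y(R7) = 0.6494+0.000j S between n5,n6
  Y(R8) = 0.8621+0.000j S between n0,n1
  Y(R9) = 0.01082+0.000j S between n4,n2
  Y(R10) = 0.6897+0.000j S between n5,n0
  Y(R11) = 0.03861+0.000j S between n4,n5
  Y(R12) = 0.0001661+0.000j S between n0,n3
  Y(L2) = 0.000-0.01237j S between n4,n5
  Y(R13) = 0.0002110+0.000j S between n3,n5
  Y(L3) = 0.000-0.1505j S between n2,n1
  Y(R14) = 0.005376+0.000j S between n5,n1
  V1: constraint V(n0)−V(n3) = 2.62
Assemble and solve the 7×7 MNA system:
  V(n1)=0.2713-0.09136j  V(n2)=0.7640+1.444j  V(n3)=-2.620+0.000j  V(n4)=22.01+4.513j  V(n5)=0.9079-0.6185j  V(n6)=0.4976-0.5465j
  i(V1)=-0.3699-0.4602j

4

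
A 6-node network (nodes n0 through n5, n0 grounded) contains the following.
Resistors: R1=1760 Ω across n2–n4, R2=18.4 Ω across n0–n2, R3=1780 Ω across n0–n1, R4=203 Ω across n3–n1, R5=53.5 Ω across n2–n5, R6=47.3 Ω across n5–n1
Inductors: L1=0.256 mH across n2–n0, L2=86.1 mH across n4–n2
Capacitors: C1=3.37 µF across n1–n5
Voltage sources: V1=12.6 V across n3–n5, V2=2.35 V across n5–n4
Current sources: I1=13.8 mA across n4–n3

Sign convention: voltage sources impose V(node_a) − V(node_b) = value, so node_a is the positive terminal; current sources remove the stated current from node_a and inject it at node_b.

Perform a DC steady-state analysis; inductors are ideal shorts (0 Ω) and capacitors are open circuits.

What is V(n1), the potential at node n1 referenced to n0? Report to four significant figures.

MNA unknowns: 5 node voltages V₁..V_5 plus 4 source currents (L1, L2, V1, V2)
R1: Y=0.0005682 on G[2,4]
L1: row V2−V0=0, i_L1 at 2,0
R2: Y=0.05435 on G[0,2]
R3: Y=0.0005618 on G[0,1]
L2: row V4−V2=0, i_L2 at 4,2
R4: Y=0.004926 on G[3,1]
R5: Y=0.01869 on G[2,5]
R6: Y=0.02114 on G[5,1]
C1: Y=0.000 on G[1,5]
V1: row V3−V5=12.6, i_V1 at 3,5
V2: row V5−V4=2.35, i_V2 at 5,4
I1: z[4]−=0.0138, z[3]+=0.0138
solve → V1=4.631, V2=0.000, V3=14.95, V4=0.000, V5=2.350
aux → i_L1=-0.002602, i_L2=-0.04653, i_V1=-0.03703, i_V2=-0.03273

4.631 V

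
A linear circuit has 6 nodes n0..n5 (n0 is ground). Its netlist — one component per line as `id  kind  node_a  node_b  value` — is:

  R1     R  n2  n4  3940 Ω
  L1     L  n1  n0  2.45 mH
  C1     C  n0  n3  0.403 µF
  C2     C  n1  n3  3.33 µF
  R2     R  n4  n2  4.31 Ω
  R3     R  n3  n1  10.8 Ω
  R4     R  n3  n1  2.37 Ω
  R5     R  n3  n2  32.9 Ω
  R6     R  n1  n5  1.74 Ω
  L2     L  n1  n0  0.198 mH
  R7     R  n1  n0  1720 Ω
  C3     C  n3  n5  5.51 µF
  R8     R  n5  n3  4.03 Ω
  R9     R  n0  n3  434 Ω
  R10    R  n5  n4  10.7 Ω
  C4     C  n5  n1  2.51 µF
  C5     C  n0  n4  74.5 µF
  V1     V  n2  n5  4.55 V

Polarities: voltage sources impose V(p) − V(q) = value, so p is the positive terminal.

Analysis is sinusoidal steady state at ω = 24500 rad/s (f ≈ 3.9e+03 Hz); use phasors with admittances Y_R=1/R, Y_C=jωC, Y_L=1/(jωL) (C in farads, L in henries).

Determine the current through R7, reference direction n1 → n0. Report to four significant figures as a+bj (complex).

MNA unknowns: 5 node voltages V₁..V_5 plus 1 source current (V1)
R1: Y=0.0002538+0.000j on G[2,4]
L1: Y=0.000-0.01666j on G[1,0]
C1: Y=0.000+0.009874j on G[0,3]
C2: Y=0.000+0.08158j on G[1,3]
R2: Y=0.2320+0.000j on G[4,2]
R3: Y=0.09259+0.000j on G[3,1]
R4: Y=0.4219+0.000j on G[3,1]
R5: Y=0.03040+0.000j on G[3,2]
R6: Y=0.5747+0.000j on G[1,5]
L2: Y=0.000-0.2061j on G[1,0]
R7: Y=0.0005814+0.000j on G[1,0]
C3: Y=0.000+0.1350j on G[3,5]
R8: Y=0.2481+0.000j on G[5,3]
R9: Y=0.002304+0.000j on G[0,3]
R10: Y=0.09346+0.000j on G[5,4]
C4: Y=0.000+0.06150j on G[5,1]
C5: Y=0.000+1.825j on G[0,4]
V1: row V2−V5=4.55, i_V1 at 2,5
solve → V1=-1.650-1.850j, V2=2.345-1.280j, V3=-1.741-1.693j, V4=-0.1893-0.2193j, V5=-2.205-1.280j
aux → i_V1=-0.7129+0.2338j

-0.0009594-0.001075j A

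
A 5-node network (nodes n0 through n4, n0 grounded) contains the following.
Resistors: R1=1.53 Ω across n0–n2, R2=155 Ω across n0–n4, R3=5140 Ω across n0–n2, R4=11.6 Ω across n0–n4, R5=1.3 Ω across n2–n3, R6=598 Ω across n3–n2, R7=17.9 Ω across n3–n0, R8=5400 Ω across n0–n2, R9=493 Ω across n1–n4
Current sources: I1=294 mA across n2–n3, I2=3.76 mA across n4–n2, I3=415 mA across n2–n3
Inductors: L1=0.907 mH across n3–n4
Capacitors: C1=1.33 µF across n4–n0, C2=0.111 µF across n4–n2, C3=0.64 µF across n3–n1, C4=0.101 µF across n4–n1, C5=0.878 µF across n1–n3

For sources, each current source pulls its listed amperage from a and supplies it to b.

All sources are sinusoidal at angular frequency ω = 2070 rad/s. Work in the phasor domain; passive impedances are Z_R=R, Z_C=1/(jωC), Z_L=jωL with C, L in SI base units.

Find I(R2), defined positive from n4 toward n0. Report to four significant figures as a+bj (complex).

MNA unknowns: 4 node voltages V₁..V_4
R1: Y=0.6536+0.000j on G[0,2]
I1: z[2]−=0.294, z[3]+=0.294
R2: Y=0.006452+0.000j on G[0,4]
R3: Y=0.0001946+0.000j on G[0,2]
L1: Y=0.000-0.5326j on G[3,4]
C1: Y=0.000+0.002753j on G[4,0]
R4: Y=0.08621+0.000j on G[0,4]
C2: Y=0.000+0.0002298j on G[4,2]
C3: Y=0.000+0.001325j on G[3,1]
R5: Y=0.7692+0.000j on G[2,3]
R6: Y=0.001672+0.000j on G[3,2]
R7: Y=0.05587+0.000j on G[3,0]
C4: Y=0.000+0.0002091j on G[4,1]
R8: Y=0.0001852+0.000j on G[0,2]
I2: z[4]−=0.00376, z[2]+=0.00376
R9: Y=0.002028+0.000j on G[1,4]
C5: Y=0.000+0.001817j on G[1,3]
I3: z[2]−=0.415, z[3]+=0.415
solve → V1=0.5930-0.01302j, V2=-0.1452+0.009919j, V3=0.6464+0.01810j, V4=0.6323-0.09971j

0.004079-0.0006433j A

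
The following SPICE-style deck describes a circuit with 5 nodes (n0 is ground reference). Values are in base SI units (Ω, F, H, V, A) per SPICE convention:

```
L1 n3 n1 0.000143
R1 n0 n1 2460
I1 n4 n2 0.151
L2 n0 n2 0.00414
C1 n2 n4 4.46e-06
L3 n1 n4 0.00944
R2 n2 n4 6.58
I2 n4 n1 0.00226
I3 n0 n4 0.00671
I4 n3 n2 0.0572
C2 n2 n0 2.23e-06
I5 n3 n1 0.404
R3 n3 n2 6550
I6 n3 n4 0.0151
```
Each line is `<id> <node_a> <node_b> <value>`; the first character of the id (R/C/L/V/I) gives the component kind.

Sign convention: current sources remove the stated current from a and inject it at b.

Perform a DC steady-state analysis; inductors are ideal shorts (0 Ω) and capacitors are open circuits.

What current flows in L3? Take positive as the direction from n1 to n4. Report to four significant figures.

-0.06930 A

Apply KCL at each of the 4 non-ground nodes and solve the resulting linear system.
Node n1: branches {L1, R1, L3, I2, I5} → V_1 = -1.321
Node n2: branches {I1, L2, C1, R2, I4, C2, R3} → V_2 = 0.000
Node n3: branches {L1, I4, I5, R3, I6} → V_3 = -1.321
Node n4: branches {I1, C1, L3, R2, I2, I3, I6} → V_4 = -1.321
Source currents: i(L1)=-0.4761, i(L2)=-0.007247, i(L3)=-0.06930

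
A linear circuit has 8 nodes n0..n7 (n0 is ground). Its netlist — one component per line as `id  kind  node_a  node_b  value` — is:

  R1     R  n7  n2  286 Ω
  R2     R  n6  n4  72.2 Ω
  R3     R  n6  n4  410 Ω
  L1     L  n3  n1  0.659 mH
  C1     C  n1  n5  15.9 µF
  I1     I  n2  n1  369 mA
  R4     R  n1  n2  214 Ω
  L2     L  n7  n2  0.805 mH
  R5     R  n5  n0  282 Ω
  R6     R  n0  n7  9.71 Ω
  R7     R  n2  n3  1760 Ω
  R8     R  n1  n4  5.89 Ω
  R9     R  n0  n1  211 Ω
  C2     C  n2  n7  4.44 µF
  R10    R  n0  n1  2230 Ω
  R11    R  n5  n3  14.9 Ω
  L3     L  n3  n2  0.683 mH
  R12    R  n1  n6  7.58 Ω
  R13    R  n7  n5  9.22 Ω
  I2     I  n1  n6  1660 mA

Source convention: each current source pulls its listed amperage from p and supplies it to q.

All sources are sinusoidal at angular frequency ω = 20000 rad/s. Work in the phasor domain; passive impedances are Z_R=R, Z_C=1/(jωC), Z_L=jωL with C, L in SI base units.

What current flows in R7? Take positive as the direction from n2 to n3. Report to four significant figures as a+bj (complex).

MNA unknowns: 7 node voltages V₁..V_7
R1: Y=0.003497+0.000j on G[7,2]
R2: Y=0.01385+0.000j on G[6,4]
R3: Y=0.002439+0.000j on G[6,4]
L1: Y=0.000-0.07587j on G[3,1]
C1: Y=0.000+0.3180j on G[1,5]
I1: z[2]−=0.369, z[1]+=0.369
R4: Y=0.004673+0.000j on G[1,2]
L2: Y=0.000-0.06211j on G[7,2]
R5: Y=0.003546+0.000j on G[5,0]
R6: Y=0.1030+0.000j on G[0,7]
R7: Y=0.0005682+0.000j on G[2,3]
R8: Y=0.1698+0.000j on G[1,4]
R9: Y=0.004739+0.000j on G[0,1]
C2: Y=0.000+0.08880j on G[2,7]
R10: Y=0.0004484+0.000j on G[0,1]
R11: Y=0.06711+0.000j on G[5,3]
L3: Y=0.000-0.07321j on G[3,2]
R12: Y=0.1319+0.000j on G[1,6]
R13: Y=0.1085+0.000j on G[7,5]
I2: z[1]−=1.66, z[6]+=1.66
solve → V1=0.3728+1.691j, V2=-10.20-5.469j, V3=-5.722+0.3068j, V4=1.363+1.691j, V5=-0.9485+2.360j, V6=11.68+1.691j, V7=0.01388-0.1665j

-0.002545-0.003282j A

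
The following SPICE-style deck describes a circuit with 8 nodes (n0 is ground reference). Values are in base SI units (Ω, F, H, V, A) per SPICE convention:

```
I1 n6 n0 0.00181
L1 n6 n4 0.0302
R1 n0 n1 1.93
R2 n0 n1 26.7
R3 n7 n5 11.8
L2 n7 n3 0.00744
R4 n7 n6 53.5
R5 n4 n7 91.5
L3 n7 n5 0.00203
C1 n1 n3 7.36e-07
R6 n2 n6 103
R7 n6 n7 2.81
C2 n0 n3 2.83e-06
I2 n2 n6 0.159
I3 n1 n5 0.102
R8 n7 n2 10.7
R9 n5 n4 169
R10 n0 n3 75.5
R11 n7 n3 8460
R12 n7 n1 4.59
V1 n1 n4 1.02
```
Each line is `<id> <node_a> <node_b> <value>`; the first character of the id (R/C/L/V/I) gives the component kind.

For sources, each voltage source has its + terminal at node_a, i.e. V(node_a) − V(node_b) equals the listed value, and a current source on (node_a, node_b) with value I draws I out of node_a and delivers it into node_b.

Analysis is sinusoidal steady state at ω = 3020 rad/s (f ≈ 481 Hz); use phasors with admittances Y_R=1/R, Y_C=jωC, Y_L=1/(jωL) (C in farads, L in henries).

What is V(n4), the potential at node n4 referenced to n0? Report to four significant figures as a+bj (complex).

-1.033-0.003874j V

Element admittances at ω=3020 rad/s:
  I1: injects 0.00181 A into n0 (from n6)
  Y(L1) = 0.000-0.01096j S between n6,n4
  Y(R1) = 0.5181+0.000j S between n0,n1
  Y(R2) = 0.03745+0.000j S between n0,n1
  Y(R3) = 0.08475+0.000j S between n7,n5
  Y(L2) = 0.000-0.04451j S between n7,n3
  Y(R4) = 0.01869+0.000j S between n7,n6
  Y(R5) = 0.01093+0.000j S between n4,n7
  Y(L3) = 0.000-0.1631j S between n7,n5
  Y(C1) = 0.000+0.002223j S between n1,n3
  Y(R6) = 0.009709+0.000j S between n2,n6
  Y(R7) = 0.3559+0.000j S between n6,n7
  Y(C2) = 0.000+0.008547j S between n0,n3
  I2: injects 0.159 A into n6 (from n2)
  I3: injects 0.102 A into n5 (from n1)
  Y(R8) = 0.09346+0.000j S between n7,n2
  Y(R9) = 0.005917+0.000j S between n5,n4
  Y(R10) = 0.01325+0.000j S between n0,n3
  Y(R11) = 0.0001182+0.000j S between n7,n3
  Y(R12) = 0.2179+0.000j S between n7,n1
  V1: constraint V(n1)−V(n4) = 1.02
Assemble and solve the 8×8 MNA system:
  V(n1)=-0.01332-0.003874j  V(n2)=-1.202+0.05651j  V(n3)=0.3720-0.07753j  V(n4)=-1.033-0.003874j  V(n5)=0.5512+0.4917j  V(n6)=0.6727+0.1007j  V(n7)=0.3047+0.05192j
  i(V1)=-0.02515+0.01516j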